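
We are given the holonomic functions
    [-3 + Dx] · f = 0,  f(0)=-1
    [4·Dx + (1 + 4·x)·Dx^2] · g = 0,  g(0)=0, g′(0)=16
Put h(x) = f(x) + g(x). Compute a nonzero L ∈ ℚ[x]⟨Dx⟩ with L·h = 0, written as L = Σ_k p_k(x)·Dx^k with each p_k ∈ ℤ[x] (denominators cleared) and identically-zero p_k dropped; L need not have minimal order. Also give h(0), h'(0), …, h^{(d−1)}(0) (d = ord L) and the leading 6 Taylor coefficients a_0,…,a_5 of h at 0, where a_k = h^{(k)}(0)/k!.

f: a_k = -1, -3, -9/2, -9/2, -27/8, -81/40, …
g: a_k = 0, 16, -32, 256/3, -256, 4096/5, …
Sum ⇒ L₀ = lclm(L_f,L_g) in ℚ(x)⟨Dx⟩.
L = (-132 - 144·x)·Dx + (23 - 72·x - 144·x^2)·Dx^2 + (7 + 40·x + 48·x^2)·Dx^3  (order 3).
h: a_k = -1, 13, -73/2, 485/6, -2075/8, 32687/40, …
ICs: h(0) = -1, h′(0) = 13, h′′(0) = -73.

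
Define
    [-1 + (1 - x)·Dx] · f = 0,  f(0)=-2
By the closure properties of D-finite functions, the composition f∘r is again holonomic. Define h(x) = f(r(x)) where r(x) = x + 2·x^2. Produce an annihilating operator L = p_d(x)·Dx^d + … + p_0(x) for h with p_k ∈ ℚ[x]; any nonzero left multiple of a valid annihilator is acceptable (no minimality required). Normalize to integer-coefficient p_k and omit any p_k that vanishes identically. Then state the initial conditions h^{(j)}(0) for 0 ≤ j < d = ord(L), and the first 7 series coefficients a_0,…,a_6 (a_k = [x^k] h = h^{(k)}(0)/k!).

f: a_k = -2, -2, -2, -2, -2, -2, -2, …
h₀=f(r): pull back L_f along r ⇒ L₀.
L = (1 + 4·x) + (-1 + x + 2·x^2)·Dx  (order 1).
h: a_k = -2, -2, -6, -10, -22, -42, -86, …
ICs: h(0) = -2.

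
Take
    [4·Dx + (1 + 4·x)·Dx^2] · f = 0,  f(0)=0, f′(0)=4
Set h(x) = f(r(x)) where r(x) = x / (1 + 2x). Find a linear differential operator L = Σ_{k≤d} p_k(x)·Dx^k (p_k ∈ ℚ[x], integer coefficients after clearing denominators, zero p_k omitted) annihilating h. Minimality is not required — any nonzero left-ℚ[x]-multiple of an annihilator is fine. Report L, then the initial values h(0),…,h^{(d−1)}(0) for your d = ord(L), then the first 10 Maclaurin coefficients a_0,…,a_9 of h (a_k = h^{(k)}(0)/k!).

L = (8 + 24·x)·Dx + (1 + 8·x + 12·x^2)·Dx^2  (order 2).
h: a_k = 0, 4, -16, 208/3, -320, 7744/5, -23296/3, 279808/7, -209920, 10077184/9, …
ICs: h(0) = 0, h′(0) = 4.

f: a_k = 0, 4, -8, 64/3, -64, 1024/5, -2048/3, 16384/7, -8192, 262144/9, …
h₀=f(r): pull back L_f along r ⇒ L₀.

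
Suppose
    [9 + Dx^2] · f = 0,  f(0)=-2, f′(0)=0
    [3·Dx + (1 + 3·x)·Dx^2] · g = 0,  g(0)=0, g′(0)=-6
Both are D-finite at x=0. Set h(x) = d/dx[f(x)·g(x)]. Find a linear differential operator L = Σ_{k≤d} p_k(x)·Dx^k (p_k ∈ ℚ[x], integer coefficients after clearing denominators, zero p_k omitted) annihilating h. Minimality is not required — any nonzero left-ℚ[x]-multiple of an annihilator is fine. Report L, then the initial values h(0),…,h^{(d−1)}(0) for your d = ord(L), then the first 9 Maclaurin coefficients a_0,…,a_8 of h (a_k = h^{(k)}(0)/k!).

f: a_k = -2, 0, 9, 0, -27/4, 0, 81/40, 0, -729/2240, …
g: a_k = 0, -6, 9, -18, 81/2, -486/5, 243, -4374/7, 6561/4, …
L₀ := L_f ⊗_s L_g (sym. prod.), ord ≤ 4.
Differentiate: ansatz ord ≤ ord L₀ ⇒ L.
L = (-675 - 3564·x - 10206·x^2 + 8748·x^3 + 94041·x^4 + 157464·x^5 + 78732·x^6) + (-216 - 864·x + 1620·x^2 + 14580·x^3 + 29160·x^4 + 17496·x^5)·Dx + (-84 - 396·x - 378·x^2 + 5832·x^3 + 23814·x^4 + 34992·x^5 + 17496·x^6)·Dx^2 + (-24 - 96·x + 180·x^2 + 1620·x^3 + 3240·x^4 + 1944·x^5)·Dx^3 + (-1 + 84·x^2 + 540·x^3 + 1485·x^4 + 1944·x^5 + 972·x^6)·Dx^4  (order 4).
h: a_k = 12, -36, -54, 0, 729/2, -2187/2, 67797/20, -53946/5, 7551711/224, …
ICs: h(0) = 12, h′(0) = -36, h′′(0) = -108, h′′′(0) = 0.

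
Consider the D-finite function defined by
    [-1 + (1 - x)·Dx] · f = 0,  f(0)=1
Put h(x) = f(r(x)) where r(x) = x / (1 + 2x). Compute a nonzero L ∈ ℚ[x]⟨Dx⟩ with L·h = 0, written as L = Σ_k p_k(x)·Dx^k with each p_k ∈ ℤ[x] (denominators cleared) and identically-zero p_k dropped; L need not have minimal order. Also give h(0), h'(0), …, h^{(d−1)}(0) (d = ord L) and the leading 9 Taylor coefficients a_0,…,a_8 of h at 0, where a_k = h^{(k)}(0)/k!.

f: a_k = 1, 1, 1, 1, 1, 1, 1, 1, 1, …
h₀=f(r): pull back L_f along r ⇒ L₀.
L = -1 + (1 + 3·x + 2·x^2)·Dx  (order 1).
h: a_k = 1, 1, -1, 1, -1, 1, -1, 1, -1, …
ICs: h(0) = 1.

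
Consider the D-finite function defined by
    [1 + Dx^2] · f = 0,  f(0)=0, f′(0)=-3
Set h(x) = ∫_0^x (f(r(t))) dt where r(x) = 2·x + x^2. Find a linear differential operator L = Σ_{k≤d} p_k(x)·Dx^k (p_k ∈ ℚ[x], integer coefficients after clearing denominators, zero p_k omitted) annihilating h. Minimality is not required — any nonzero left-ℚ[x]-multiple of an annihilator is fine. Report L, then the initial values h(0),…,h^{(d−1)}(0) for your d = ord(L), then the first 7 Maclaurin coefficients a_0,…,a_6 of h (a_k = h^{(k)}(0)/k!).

L = (4 + 12·x + 12·x^2 + 4·x^3)·Dx - Dx^2 + (1 + x)·Dx^3  (order 3).
h: a_k = 0, 0, -3, -1, 1, 6/5, 11/30, …
ICs: h(0) = 0, h′(0) = 0, h′′(0) = -6.

f: a_k = 0, -3, 0, 1/2, 0, -1/40, 0, …
f∘r: x↦r, Dx↦Dx/r' in L_f ⇒ L₀.
h=∫₀ˣh₀: take L = L₀·Dx.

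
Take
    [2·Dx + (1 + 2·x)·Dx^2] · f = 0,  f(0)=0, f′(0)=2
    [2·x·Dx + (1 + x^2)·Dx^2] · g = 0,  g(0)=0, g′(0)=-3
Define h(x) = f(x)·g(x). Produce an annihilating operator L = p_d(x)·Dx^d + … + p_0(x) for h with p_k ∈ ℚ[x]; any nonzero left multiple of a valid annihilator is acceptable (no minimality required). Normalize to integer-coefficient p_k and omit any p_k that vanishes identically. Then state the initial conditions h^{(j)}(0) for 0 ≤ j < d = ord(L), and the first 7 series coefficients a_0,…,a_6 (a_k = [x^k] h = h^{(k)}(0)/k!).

L = (24 + 80·x + 88·x^2 + 240·x^3 + 240·x^4 + 208·x^5 + 16·x^7)·Dx + (12 + 80·x + 332·x^2 + 608·x^3 + 880·x^4 + 744·x^5 + 560·x^6 + 24·x^7 + 56·x^8)·Dx^2 + (12 + 52·x + 168·x^2 + 372·x^3 + 516·x^4 + 564·x^5 + 384·x^6 + 276·x^7 + 24·x^8 + 32·x^9)·Dx^3 + (2 + 12·x + 34·x^2 + 64·x^3 + 87·x^4 + 96·x^5 + 84·x^6 + 48·x^7 + 33·x^8 + 4·x^9 + 4·x^10)·Dx^4  (order 4).
h: a_k = 0, 0, -6, 6, -6, 10, -266/15, …
ICs: h(0) = 0, h′(0) = 0, h′′(0) = -12, h′′′(0) = 36.

f: a_k = 0, 2, -2, 8/3, -4, 32/5, -32/3, …
g: a_k = 0, -3, 0, 1, 0, -3/5, 0, …
Product ⇒ symmetric product L₀, ord ≤ 4.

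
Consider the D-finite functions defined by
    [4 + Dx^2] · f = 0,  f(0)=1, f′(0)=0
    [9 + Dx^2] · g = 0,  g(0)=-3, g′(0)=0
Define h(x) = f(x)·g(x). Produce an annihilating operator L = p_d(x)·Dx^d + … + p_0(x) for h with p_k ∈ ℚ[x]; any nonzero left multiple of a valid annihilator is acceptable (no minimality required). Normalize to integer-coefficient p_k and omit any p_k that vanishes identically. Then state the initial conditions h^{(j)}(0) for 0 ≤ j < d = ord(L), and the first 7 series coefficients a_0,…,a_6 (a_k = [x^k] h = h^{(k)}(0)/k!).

L = 25 + 26·Dx^2 + Dx^4  (order 4).
h: a_k = -3, 0, 39/2, 0, -313/8, 0, 7813/240, …
ICs: h(0) = -3, h′(0) = 0, h′′(0) = 39, h′′′(0) = 0.

f: a_k = 1, 0, -2, 0, 2/3, 0, -4/45, …
g: a_k = -3, 0, 27/2, 0, -81/8, 0, 243/80, …
f·g: L₀ = L_f ⊗_s L_g, ord ≤ 2·2.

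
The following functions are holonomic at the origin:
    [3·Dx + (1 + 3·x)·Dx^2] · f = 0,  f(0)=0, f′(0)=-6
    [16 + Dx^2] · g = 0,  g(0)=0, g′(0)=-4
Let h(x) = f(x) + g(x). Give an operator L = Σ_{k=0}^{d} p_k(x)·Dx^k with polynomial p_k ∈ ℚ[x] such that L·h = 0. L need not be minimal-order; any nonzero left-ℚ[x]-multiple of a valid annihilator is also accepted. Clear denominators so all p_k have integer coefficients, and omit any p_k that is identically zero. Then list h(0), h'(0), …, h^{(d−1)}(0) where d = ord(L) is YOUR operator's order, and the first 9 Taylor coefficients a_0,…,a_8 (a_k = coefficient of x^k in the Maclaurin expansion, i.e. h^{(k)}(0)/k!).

f: a_k = 0, -6, 9, -18, 81/2, -486/5, 243, -4374/7, 6561/4, …
g: a_k = 0, -4, 0, 32/3, 0, -128/15, 0, 1024/315, 0, …
Weyl lclm of L_f,L_g ⇒ L₀ (ord ≤ 4).
L = (1680 + 2304·x + 3456·x^2)·Dx + (272 + 1584·x + 3456·x^2 + 3456·x^3)·Dx^2 + (105 + 144·x + 216·x^2)·Dx^3 + (17 + 99·x + 216·x^2 + 216·x^3)·Dx^4  (order 4).
h: a_k = 0, -10, 9, -22/3, 81/2, -1586/15, 243, -195806/315, 6561/4, …
ICs: h(0) = 0, h′(0) = -10, h′′(0) = 18, h′′′(0) = -44.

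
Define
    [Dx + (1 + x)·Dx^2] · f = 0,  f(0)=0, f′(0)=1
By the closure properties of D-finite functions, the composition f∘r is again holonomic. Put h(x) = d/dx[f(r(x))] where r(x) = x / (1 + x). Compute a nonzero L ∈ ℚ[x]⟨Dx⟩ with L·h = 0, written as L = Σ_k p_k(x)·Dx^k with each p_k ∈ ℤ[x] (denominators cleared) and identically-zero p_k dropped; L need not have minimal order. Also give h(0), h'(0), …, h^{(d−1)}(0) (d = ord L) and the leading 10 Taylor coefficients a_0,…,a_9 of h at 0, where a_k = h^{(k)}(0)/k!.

L = (3 + 4·x) + (1 + 3·x + 2·x^2)·Dx  (order 1).
h: a_k = 1, -3, 7, -15, 31, -63, 127, -255, 511, -1023, …
ICs: h(0) = 1.

f: a_k = 0, 1, -1/2, 1/3, -1/4, 1/5, -1/6, 1/7, -1/8, 1/9, …
f∘r: x↦r, Dx↦Dx/r' in L_f ⇒ L₀.
Differentiate: ansatz ord ≤ ord L₀ ⇒ L.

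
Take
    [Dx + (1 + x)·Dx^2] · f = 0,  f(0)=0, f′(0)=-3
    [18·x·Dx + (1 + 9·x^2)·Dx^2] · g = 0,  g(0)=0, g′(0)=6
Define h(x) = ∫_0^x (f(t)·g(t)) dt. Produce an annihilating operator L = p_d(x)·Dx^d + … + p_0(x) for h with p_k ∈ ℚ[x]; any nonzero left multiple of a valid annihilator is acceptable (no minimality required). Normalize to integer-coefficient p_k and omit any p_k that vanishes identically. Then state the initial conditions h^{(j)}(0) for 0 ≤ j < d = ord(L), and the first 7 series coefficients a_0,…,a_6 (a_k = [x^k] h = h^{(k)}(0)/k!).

f: a_k = 0, -3, 3/2, -1, 3/4, -3/5, 1/2, …
g: a_k = 0, 6, 0, -18, 0, 486/5, 0, …
L₀ := L_f ⊗_s L_g (sym. prod.), ord ≤ 4.
∫: right-multiply L₀ by Dx.
L = (1368 + 2700·x + 37584·x^2 + 95580·x^3 + 87480·x^4 + 37908·x^5 + 26244·x^7)·Dx^2 + (1298 + 9180·x + 54612·x^2 + 194724·x^3 + 324000·x^4 + 271188·x^5 + 102060·x^6 + 78732·x^7 + 91854·x^8)·Dx^3 + (76 + 2848·x + 12096·x^2 + 43992·x^3 + 117288·x^4 + 173016·x^5 + 139968·x^6 + 75816·x^7 + 78732·x^8 + 52488·x^9)·Dx^4 + (37 + 146·x + 901·x^2 + 2808·x^3 + 7362·x^4 + 15228·x^5 + 21546·x^6 + 17496·x^7 + 12393·x^8 + 13122·x^9 + 6561·x^10)·Dx^5  (order 5).
h: a_k = 0, 0, 0, -6, 9/4, 48/5, -15/4, …
ICs: h(0) = 0, h′(0) = 0, h′′(0) = 0, h′′′(0) = -36, h′′′′(0) = 54.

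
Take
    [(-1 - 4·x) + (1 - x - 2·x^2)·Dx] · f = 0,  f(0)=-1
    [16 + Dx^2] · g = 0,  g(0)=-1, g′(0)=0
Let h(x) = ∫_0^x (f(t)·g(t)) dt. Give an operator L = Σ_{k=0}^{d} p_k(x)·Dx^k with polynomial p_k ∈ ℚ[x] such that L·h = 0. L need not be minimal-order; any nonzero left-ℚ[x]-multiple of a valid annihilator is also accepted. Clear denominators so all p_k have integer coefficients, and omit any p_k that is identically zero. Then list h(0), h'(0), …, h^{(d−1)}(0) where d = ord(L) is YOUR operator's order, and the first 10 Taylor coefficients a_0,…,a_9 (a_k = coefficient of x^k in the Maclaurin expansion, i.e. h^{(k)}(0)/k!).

L = (-12 + 16·x + 32·x^2)·Dx + (2 + 8·x)·Dx^2 + (-1 + x + 2·x^2)·Dx^3  (order 3).
h: a_k = 0, 1, 1/2, -5/3, -3/4, -7/15, -25/18, -841/315, -1591/360, -22399/2835, …
ICs: h(0) = 0, h′(0) = 1, h′′(0) = 1.

f: a_k = -1, -1, -3, -5, -11, -21, -43, -85, -171, -341, …
g: a_k = -1, 0, 8, 0, -32/3, 0, 256/45, 0, -512/315, 0, …
h₀=f·g: eliminate ⇒ L₀, order ≤ 1·2.
∫: right-multiply L₀ by Dx.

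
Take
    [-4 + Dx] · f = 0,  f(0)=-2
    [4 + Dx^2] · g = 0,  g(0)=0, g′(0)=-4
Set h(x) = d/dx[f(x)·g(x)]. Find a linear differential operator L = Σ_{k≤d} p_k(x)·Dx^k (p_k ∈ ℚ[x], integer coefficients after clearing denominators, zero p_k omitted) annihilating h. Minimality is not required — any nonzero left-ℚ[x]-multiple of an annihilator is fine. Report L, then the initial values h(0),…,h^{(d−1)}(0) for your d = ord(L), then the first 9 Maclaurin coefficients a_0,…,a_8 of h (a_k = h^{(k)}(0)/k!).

f: a_k = -2, -8, -16, -64/3, -64/3, -256/15, -512/45, -2048/315, -1024/315, …
g: a_k = 0, -4, 0, 8/3, 0, -8/15, 0, 16/315, 0, …
f·g: L₀ = L_f ⊗_s L_g, ord ≤ 1·2.
Differentiate: ansatz ord ≤ ord L₀ ⇒ L.
L = 20 - 8·Dx + Dx^2  (order 2).
h: a_k = 8, 64, 176, 256, 656/3, 1408/15, -928/45, -1024/15, -19184/315, …
ICs: h(0) = 8, h′(0) = 64.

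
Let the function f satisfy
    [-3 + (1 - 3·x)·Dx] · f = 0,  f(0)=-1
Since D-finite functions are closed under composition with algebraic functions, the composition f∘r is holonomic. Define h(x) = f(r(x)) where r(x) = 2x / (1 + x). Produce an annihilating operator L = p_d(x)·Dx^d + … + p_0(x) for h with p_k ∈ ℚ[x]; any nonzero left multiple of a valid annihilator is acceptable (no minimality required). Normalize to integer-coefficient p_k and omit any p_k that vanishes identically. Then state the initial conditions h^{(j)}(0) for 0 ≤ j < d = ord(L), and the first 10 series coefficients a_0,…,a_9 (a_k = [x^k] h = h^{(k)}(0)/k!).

f: a_k = -1, -3, -9, -27, -81, -243, -729, -2187, -6561, -19683, …
h₀=f(r): pull back L_f along r ⇒ L₀.
L = 6 + (-1 + 4·x + 5·x^2)·Dx  (order 1).
h: a_k = -1, -6, -30, -150, -750, -3750, -18750, -93750, -468750, -2343750, …
ICs: h(0) = -1.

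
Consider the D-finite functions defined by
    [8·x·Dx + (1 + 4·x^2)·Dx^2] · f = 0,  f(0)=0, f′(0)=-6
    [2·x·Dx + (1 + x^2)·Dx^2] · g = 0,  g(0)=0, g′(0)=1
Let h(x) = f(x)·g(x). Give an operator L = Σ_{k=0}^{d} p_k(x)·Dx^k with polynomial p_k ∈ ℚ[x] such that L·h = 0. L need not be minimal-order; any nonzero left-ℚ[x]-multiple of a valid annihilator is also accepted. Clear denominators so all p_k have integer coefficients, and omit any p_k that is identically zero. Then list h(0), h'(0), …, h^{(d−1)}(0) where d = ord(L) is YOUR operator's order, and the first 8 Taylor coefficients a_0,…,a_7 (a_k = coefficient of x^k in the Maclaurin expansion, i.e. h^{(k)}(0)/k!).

f: a_k = 0, -6, 0, 8, 0, -96/5, 0, 384/7, …
g: a_k = 0, 1, 0, -1/3, 0, 1/5, 0, -1/7, …
h₀=f·g: eliminate ⇒ L₀, order ≤ 2·2.
L = (-96·x - 800·x^3 - 1024·x^5 + 640·x^7 + 1536·x^9)·Dx + (-20 - 412·x^2 - 1440·x^4 - 896·x^6 + 2240·x^8 + 2304·x^10)·Dx^2 + (-40·x - 280·x^3 - 480·x^5 + 272·x^7 + 1280·x^9 + 768·x^11)·Dx^3 + (-1 - 10·x^2 - 29·x^4 + 116·x^8 + 160·x^10 + 64·x^12)·Dx^4  (order 4).
h: a_k = 0, 0, -6, 0, 10, 0, -346/15, 0, …
ICs: h(0) = 0, h′(0) = 0, h′′(0) = -12, h′′′(0) = 0.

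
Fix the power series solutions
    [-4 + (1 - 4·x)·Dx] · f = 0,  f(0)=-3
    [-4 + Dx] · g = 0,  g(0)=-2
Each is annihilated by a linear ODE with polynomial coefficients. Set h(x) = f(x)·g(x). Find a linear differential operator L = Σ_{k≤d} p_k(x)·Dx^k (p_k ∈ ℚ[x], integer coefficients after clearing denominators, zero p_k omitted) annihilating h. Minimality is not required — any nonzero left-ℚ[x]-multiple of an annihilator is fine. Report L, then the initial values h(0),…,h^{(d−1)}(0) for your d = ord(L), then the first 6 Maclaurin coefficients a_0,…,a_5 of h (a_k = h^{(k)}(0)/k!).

f: a_k = -3, -12, -48, -192, -768, -3072, …
g: a_k = -2, -8, -16, -64/3, -64/3, -256/15, …
Product ⇒ symmetric product L₀, ord ≤ 1.
L = (8 - 16·x) + (-1 + 4·x)·Dx  (order 1).
h: a_k = 6, 48, 240, 1024, 4160, 83456/5, …
ICs: h(0) = 6.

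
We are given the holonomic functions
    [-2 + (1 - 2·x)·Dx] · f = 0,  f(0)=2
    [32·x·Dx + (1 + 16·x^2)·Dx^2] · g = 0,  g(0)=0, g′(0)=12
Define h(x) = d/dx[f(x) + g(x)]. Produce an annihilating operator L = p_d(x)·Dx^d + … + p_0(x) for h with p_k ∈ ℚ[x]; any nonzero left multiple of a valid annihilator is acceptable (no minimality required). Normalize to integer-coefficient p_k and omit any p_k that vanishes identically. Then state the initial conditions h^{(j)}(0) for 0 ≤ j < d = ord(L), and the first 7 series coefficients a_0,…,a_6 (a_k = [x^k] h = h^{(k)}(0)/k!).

L = (-32 + 256·x + 1536·x^2) + (14 - 32·x - 160·x^2 + 1536·x^3)·Dx + (-1 - 6·x - 96·x^3 + 256·x^4)·Dx^2  (order 2).
h: a_k = 16, 16, -144, 128, 3392, 768, -47360, …
ICs: h(0) = 16, h′(0) = 16.

f: a_k = 2, 4, 8, 16, 32, 64, 128, …
g: a_k = 0, 12, 0, -64, 0, 3072/5, 0, …
h₀=f+g: left-lcm gives L₀, ord ≤ 3.
h=h₀': d/dx-closure on L₀ ⇒ L.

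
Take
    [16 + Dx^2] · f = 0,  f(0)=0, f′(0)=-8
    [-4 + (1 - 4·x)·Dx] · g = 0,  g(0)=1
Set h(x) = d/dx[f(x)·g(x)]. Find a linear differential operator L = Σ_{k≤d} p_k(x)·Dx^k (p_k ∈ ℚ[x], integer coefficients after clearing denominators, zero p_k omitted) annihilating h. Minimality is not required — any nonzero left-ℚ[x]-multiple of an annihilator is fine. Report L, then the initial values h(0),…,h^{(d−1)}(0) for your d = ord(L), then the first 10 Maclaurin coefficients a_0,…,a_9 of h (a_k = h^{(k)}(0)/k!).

f: a_k = 0, -8, 0, 64/3, 0, -256/15, 0, 2048/315, 0, -4096/2835, …
g: a_k = 1, 4, 16, 64, 256, 1024, 4096, 16384, 65536, 262144, …
L₀ := L_f ⊗_s L_g (sym. prod.), ord ≤ 2.
h=h₀': d/dx-closure on L₀ ⇒ L.
L = (-16 - 128·x + 256·x^2) + (-8 + 32·x)·Dx + (1 - 8·x + 16·x^2)·Dx^2  (order 2).
h: a_k = -8, -64, -320, -5120/3, -25856/3, -206848/5, -8685568/45, -277938176/315, -1250725888/315, -10005807104/567, …
ICs: h(0) = -8, h′(0) = -64.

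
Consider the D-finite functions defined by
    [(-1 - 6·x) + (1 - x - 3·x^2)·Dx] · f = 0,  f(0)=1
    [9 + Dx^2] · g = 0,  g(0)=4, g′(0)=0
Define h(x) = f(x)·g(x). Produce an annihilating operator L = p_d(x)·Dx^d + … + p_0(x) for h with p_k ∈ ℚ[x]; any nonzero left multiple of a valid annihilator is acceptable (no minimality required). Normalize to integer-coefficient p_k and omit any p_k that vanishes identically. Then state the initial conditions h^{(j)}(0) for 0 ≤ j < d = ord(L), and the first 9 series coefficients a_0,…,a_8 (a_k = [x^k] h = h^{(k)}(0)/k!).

L = (-3 + 9·x + 27·x^2) + (2 + 12·x)·Dx + (-1 + x + 3·x^2)·Dx^2  (order 2).
h: a_k = 4, 4, -2, 10, 35/2, 95/2, 1919/20, 4769/20, 118037/224, …
ICs: h(0) = 4, h′(0) = 4.

f: a_k = 1, 1, 4, 7, 19, 40, 97, 217, 508, …
g: a_k = 4, 0, -18, 0, 27/2, 0, -81/20, 0, 729/1120, …
Product ⇒ symmetric product L₀, ord ≤ 2.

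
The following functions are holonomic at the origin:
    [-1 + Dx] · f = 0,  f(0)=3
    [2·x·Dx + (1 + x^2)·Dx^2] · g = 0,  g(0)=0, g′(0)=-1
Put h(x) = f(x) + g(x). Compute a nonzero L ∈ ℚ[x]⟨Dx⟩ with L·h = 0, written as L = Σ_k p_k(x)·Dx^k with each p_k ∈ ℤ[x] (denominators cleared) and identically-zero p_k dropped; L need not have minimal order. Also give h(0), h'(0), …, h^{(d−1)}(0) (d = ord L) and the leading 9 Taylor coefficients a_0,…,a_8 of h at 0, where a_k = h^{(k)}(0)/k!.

L = (2 - 4·x - 2·x^2)·Dx + (-3 + 3·x + x^2 - x^3)·Dx^2 + (1 + x + x^2 + x^3)·Dx^3  (order 3).
h: a_k = 3, 2, 3/2, 5/6, 1/8, -7/40, 1/240, 241/1680, 1/13440, …
ICs: h(0) = 3, h′(0) = 2, h′′(0) = 3.

f: a_k = 3, 3, 3/2, 1/2, 1/8, 1/40, 1/240, 1/1680, 1/13440, …
g: a_k = 0, -1, 0, 1/3, 0, -1/5, 0, 1/7, 0, …
f+g: L₀ = lclm(L_f,L_g), ord ≤ 1+2.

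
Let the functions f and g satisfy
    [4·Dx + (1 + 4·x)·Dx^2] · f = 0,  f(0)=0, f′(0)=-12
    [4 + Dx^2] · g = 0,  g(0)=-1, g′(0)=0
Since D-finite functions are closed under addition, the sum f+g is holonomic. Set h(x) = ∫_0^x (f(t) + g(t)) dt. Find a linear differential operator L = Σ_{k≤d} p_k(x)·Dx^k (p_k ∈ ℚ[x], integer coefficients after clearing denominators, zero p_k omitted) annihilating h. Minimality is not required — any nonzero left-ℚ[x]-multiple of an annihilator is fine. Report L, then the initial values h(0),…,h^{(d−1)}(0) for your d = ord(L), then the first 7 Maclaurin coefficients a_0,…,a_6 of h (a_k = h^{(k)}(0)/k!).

L = (400 + 128·x + 256·x^2)·Dx^2 + (36 + 176·x + 192·x^2 + 256·x^3)·Dx^3 + (100 + 32·x + 64·x^2)·Dx^4 + (9 + 44·x + 48·x^2 + 64·x^3)·Dx^5  (order 5).
h: a_k = 0, -1, -6, 26/3, -16, 574/15, -512/5, …
ICs: h(0) = 0, h′(0) = -1, h′′(0) = -12, h′′′(0) = 52, h′′′′(0) = -384.

f: a_k = 0, -12, 24, -64, 192, -3072/5, 2048, …
g: a_k = -1, 0, 2, 0, -2/3, 0, 4/45, …
h₀=f+g: left-lcm gives L₀, ord ≤ 4.
h=∫h₀ ⇒ L = L₀·Dx.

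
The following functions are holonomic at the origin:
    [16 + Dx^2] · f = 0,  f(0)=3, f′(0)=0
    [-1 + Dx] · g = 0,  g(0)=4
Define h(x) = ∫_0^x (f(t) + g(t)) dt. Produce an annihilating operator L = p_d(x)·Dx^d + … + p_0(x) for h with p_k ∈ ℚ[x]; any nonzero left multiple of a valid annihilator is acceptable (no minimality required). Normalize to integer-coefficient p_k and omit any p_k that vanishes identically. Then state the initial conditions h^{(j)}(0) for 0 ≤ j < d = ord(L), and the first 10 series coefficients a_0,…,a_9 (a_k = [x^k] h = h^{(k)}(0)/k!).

f: a_k = 3, 0, -24, 0, 32, 0, -256/15, 0, 512/105, 0, …
g: a_k = 4, 4, 2, 2/3, 1/6, 1/30, 1/180, 1/1260, 1/10080, 1/90720, …
h₀=f+g: left-lcm gives L₀, ord ≤ 3.
h=∫h₀ ⇒ L = L₀·Dx.
L = -16·Dx + 16·Dx^2 - Dx^3 + Dx^4  (order 4).
h: a_k = 0, 7, 2, -22/3, 1/6, 193/30, 1/180, -3071/1260, 1/10080, 49153/90720, …
ICs: h(0) = 0, h′(0) = 7, h′′(0) = 4, h′′′(0) = -44.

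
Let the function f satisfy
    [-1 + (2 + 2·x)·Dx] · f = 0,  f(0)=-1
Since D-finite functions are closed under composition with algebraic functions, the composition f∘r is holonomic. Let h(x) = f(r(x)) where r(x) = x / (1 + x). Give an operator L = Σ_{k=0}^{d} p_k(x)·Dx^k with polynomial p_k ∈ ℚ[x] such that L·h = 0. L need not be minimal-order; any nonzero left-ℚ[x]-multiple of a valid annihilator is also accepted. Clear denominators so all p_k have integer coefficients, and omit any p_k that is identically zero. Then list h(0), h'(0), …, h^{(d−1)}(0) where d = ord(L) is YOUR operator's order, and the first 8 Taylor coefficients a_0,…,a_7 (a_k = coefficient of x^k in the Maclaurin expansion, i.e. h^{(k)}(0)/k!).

f: a_k = -1, -1/2, 1/8, -1/16, 5/128, -7/256, 21/1024, -33/2048, …
L₀ from L_f via x↦r, Dx↦r'^{-1}Dx.
L = -1 + (2 + 6·x + 4·x^2)·Dx  (order 1).
h: a_k = -1, -1/2, 5/8, -13/16, 141/128, -399/256, 2353/1024, -7205/2048, …
ICs: h(0) = -1.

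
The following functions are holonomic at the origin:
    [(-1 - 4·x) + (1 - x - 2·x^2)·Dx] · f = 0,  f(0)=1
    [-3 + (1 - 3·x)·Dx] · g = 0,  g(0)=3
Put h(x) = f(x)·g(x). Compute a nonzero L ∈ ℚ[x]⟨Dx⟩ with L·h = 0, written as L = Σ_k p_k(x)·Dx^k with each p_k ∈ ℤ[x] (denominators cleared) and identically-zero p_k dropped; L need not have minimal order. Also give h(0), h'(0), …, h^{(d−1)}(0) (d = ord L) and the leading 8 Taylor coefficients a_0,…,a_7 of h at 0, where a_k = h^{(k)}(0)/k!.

L = (-4 + 2·x + 18·x^2) + (1 - 4·x + x^2 + 6·x^3)·Dx  (order 1).
h: a_k = 3, 12, 45, 150, 483, 1512, 4665, 14250, …
ICs: h(0) = 3.

f: a_k = 1, 1, 3, 5, 11, 21, 43, 85, …
g: a_k = 3, 9, 27, 81, 243, 729, 2187, 6561, …
f·g: L₀ = L_f ⊗_s L_g, ord ≤ 1·1.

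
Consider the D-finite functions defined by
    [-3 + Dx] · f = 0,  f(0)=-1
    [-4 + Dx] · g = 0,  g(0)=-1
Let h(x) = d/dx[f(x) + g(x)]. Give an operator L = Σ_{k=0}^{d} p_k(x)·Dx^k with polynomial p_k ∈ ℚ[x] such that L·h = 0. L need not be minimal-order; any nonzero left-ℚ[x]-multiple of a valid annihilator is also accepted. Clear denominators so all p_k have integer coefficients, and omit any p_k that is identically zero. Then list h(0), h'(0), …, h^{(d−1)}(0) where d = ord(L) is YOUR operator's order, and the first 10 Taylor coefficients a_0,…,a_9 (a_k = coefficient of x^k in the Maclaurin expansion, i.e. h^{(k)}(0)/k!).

f: a_k = -1, -3, -9/2, -9/2, -27/8, -81/40, -81/80, -243/560, -729/4480, -243/4480, …
g: a_k = -1, -4, -8, -32/3, -32/3, -128/15, -256/45, -1024/315, -512/315, -2048/2835, …
Weyl lclm of L_f,L_g ⇒ L₀ (ord ≤ 2).
Differentiate: ansatz ord ≤ ord L₀ ⇒ L.
L = 12 - 7·Dx + Dx^2  (order 2).
h: a_k = -7, -25, -91/2, -337/6, -1267/24, -965/24, -18571/720, -72097/5040, -40261/5760, -221525/72576, …
ICs: h(0) = -7, h′(0) = -25.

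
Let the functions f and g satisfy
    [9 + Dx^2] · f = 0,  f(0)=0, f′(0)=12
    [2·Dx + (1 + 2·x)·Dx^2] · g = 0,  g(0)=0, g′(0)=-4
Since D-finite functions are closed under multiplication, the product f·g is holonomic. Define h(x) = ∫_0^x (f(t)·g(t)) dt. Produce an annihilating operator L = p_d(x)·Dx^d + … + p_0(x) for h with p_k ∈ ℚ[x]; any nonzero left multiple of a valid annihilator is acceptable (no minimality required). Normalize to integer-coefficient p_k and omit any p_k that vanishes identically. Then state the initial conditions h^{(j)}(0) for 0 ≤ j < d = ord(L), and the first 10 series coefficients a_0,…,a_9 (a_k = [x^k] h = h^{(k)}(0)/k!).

L = (63 + 1053·x + 3969·x^2 + 5832·x^3 + 2916·x^4)·Dx + (63 + 450·x + 972·x^2 + 648·x^3)·Dx^2 + (25 + 270·x + 918·x^2 + 1296·x^3 + 648·x^4)·Dx^3 + (7 + 50·x + 108·x^2 + 72·x^3)·Dx^4 + (2 + 17·x + 53·x^2 + 72·x^3 + 36·x^4)·Dx^5  (order 5).
h: a_k = 0, 0, 0, -16, 12, 8/5, 4, -90/7, 361/20, -571/21, …
ICs: h(0) = 0, h′(0) = 0, h′′(0) = 0, h′′′(0) = -96, h′′′′(0) = 288.

f: a_k = 0, 12, 0, -18, 0, 81/10, 0, -243/140, 0, 243/1120, …
g: a_k = 0, -4, 4, -16/3, 8, -64/5, 64/3, -256/7, 64, -1024/9, …
f·g: L₀ = L_f ⊗_s L_g, ord ≤ 2·2.
h=∫₀ˣh₀: take L = L₀·Dx.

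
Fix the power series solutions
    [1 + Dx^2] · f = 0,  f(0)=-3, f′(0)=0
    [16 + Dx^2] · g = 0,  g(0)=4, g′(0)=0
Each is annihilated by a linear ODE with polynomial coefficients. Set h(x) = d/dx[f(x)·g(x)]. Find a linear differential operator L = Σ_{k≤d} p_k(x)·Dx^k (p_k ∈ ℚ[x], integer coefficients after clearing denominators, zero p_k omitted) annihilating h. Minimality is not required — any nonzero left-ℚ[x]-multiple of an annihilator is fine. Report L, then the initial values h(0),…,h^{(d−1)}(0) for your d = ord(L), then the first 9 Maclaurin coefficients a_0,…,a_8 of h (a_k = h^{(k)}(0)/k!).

L = 225 + 34·Dx^2 + Dx^4  (order 4).
h: a_k = 0, 204, 0, -706, 0, 8177/10, 0, -198593/420, 0, …
ICs: h(0) = 0, h′(0) = 204, h′′(0) = 0, h′′′(0) = -4236.

f: a_k = -3, 0, 3/2, 0, -1/8, 0, 1/240, 0, -1/13440, …
g: a_k = 4, 0, -32, 0, 128/3, 0, -1024/45, 0, 2048/315, …
Product ⇒ symmetric product L₀, ord ≤ 4.
Derive L from L₀ (diff closure).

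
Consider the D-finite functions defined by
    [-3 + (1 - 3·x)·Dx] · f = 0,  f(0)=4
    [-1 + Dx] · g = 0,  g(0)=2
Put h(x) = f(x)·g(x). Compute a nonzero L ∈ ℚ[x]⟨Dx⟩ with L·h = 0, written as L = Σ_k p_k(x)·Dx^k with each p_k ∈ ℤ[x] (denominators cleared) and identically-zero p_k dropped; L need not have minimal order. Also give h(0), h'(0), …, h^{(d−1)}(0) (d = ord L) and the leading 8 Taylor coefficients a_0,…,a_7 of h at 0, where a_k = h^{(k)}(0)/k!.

L = (4 - 3·x) + (-1 + 3·x)·Dx  (order 1).
h: a_k = 8, 32, 100, 904/3, 2713/3, 40696/15, 732529/90, 1538311/63, …
ICs: h(0) = 8.

f: a_k = 4, 12, 36, 108, 324, 972, 2916, 8748, …
g: a_k = 2, 2, 1, 1/3, 1/12, 1/60, 1/360, 1/2520, …
h₀=f·g: eliminate ⇒ L₀, order ≤ 1·1.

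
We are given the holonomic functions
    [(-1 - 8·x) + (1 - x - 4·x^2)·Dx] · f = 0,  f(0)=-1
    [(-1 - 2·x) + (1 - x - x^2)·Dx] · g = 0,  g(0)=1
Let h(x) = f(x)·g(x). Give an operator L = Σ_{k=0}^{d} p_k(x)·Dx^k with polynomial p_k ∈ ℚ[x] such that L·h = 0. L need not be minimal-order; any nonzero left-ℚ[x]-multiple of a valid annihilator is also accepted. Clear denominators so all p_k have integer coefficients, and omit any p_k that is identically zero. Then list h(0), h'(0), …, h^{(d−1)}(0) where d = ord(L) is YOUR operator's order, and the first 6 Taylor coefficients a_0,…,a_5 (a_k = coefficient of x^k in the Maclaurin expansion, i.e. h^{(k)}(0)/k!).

f: a_k = -1, -1, -5, -9, -29, -65, …
g: a_k = 1, 1, 2, 3, 5, 8, …
Product ⇒ symmetric product L₀, ord ≤ 1.
L = (-2 - 8·x + 15·x^2 + 16·x^3) + (1 - 2·x - 4·x^2 + 5·x^3 + 4·x^4)·Dx  (order 1).
h: a_k = -1, -2, -8, -19, -56, -140, …
ICs: h(0) = -1.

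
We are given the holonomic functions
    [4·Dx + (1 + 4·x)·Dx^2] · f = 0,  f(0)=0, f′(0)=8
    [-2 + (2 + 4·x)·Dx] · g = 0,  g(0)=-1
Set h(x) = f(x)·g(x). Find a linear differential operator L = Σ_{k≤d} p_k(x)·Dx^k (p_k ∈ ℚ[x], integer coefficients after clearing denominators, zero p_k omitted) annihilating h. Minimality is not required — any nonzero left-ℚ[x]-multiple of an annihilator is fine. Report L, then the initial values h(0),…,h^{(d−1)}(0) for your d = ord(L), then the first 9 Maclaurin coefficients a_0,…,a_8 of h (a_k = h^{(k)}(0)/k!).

L = (-1 + 4·x) + (2 + 4·x)·Dx + (1 + 8·x + 20·x^2 + 16·x^3)·Dx^2  (order 2).
h: a_k = 0, -8, 8, -68/3, 220/3, -3709/15, 4267/5, -209709/70, 746239/70, …
ICs: h(0) = 0, h′(0) = -8.

f: a_k = 0, 8, -16, 128/3, -128, 2048/5, -4096/3, 32768/7, -16384, …
g: a_k = -1, -1, 1/2, -1/2, 5/8, -7/8, 21/16, -33/16, 429/128, …
Product ⇒ symmetric product L₀, ord ≤ 2.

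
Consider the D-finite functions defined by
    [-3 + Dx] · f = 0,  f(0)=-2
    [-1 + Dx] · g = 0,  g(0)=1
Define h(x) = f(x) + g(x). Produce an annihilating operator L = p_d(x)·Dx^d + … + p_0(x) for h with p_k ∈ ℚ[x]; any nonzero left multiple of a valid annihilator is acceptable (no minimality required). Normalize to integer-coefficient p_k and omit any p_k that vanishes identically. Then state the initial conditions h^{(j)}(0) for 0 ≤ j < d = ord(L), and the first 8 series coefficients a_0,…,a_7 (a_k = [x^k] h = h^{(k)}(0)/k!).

f: a_k = -2, -6, -9, -9, -27/4, -81/20, -81/40, -243/280, …
g: a_k = 1, 1, 1/2, 1/6, 1/24, 1/120, 1/720, 1/5040, …
Weyl lclm of L_f,L_g ⇒ L₀ (ord ≤ 2).
L = 3 - 4·Dx + Dx^2  (order 2).
h: a_k = -1, -5, -17/2, -53/6, -161/24, -97/24, -1457/720, -4373/5040, …
ICs: h(0) = -1, h′(0) = -5.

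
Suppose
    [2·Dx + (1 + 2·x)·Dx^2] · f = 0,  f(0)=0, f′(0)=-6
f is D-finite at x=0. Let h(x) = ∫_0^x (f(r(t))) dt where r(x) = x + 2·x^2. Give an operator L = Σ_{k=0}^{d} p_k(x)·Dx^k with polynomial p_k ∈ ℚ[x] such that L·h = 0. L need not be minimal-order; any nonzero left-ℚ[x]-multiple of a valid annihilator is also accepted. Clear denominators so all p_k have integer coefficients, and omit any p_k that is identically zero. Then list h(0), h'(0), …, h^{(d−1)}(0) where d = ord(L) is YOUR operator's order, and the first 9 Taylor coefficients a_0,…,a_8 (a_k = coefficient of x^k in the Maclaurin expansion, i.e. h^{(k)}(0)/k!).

L = (-2 + 8·x + 16·x^2)·Dx^2 + (1 + 6·x + 12·x^2 + 16·x^3)·Dx^3  (order 3).
h: a_k = 0, 0, -3, -2, 4, -12/5, -16/5, 64/7, -48/7, …
ICs: h(0) = 0, h′(0) = 0, h′′(0) = -6.

f: a_k = 0, -6, 6, -8, 12, -96/5, 32, -384/7, 96, …
L₀ from L_f via x↦r, Dx↦r'^{-1}Dx.
∫: right-multiply L₀ by Dx.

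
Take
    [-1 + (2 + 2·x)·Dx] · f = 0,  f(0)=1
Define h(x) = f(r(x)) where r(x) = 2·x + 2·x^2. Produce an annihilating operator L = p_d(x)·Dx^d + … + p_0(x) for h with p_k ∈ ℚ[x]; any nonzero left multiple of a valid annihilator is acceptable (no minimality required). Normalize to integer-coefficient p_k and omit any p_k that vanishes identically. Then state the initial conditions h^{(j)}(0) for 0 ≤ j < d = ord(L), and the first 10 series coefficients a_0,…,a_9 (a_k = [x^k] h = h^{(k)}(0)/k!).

f: a_k = 1, 1/2, -1/8, 1/16, -5/128, 7/256, -21/1024, 33/2048, -429/32768, 715/65536, …
h₀=f(r): pull back L_f along r ⇒ L₀.
L = (-1 - 2·x) + (1 + 2·x + 2·x^2)·Dx  (order 1).
h: a_k = 1, 1, 1/2, -1/2, 3/8, -1/8, -3/16, 7/16, -61/128, 27/128, …
ICs: h(0) = 1.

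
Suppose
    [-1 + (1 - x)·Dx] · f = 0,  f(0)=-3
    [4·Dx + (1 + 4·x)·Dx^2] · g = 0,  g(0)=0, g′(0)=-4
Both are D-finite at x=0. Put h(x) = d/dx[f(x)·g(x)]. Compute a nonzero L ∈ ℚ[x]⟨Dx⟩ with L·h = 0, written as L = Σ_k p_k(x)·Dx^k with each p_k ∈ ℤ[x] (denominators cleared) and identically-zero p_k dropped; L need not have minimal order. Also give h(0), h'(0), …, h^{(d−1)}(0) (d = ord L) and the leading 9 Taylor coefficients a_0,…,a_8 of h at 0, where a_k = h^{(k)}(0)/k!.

L = 16 + (-5 + 20·x)·Dx + (-1 - 3·x + 4·x^2)·Dx^2  (order 2).
h: a_k = 12, -24, 156, -560, 2372, -47208/5, 190684/5, -5355808/35, 21499836/35, …
ICs: h(0) = 12, h′(0) = -24.

f: a_k = -3, -3, -3, -3, -3, -3, -3, -3, -3, …
g: a_k = 0, -4, 8, -64/3, 64, -1024/5, 2048/3, -16384/7, 8192, …
Product ⇒ symmetric product L₀, ord ≤ 2.
Differentiate: ansatz ord ≤ ord L₀ ⇒ L.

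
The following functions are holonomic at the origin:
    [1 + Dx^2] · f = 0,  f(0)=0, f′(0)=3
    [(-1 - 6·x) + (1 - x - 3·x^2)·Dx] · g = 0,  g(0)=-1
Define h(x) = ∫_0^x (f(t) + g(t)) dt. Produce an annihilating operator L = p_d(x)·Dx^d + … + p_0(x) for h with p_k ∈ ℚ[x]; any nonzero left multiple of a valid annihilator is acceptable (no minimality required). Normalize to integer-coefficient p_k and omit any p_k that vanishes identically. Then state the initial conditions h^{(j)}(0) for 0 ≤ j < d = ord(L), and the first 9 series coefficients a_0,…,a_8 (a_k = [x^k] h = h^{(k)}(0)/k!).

L = (-43 - 292·x - 307·x^2 - 624·x^3 - 45·x^4 - 54·x^5)·Dx + (9 + 7·x + 6·x^2 - 91·x^3 - 144·x^4 - 27·x^5 - 27·x^6)·Dx^2 + (-43 - 292·x - 307·x^2 - 624·x^3 - 45·x^4 - 54·x^5)·Dx^3 + (9 + 7·x + 6·x^2 - 91·x^3 - 144·x^4 - 27·x^5 - 27·x^6)·Dx^4  (order 4).
h: a_k = 0, -1, 1, -4/3, -15/8, -19/5, -533/80, -97/7, -364561/13440, …
ICs: h(0) = 0, h′(0) = -1, h′′(0) = 2, h′′′(0) = -8.

f: a_k = 0, 3, 0, -1/2, 0, 1/40, 0, -1/1680, 0, …
g: a_k = -1, -1, -4, -7, -19, -40, -97, -217, -508, …
h₀=f+g: left-lcm gives L₀, ord ≤ 3.
∫: right-multiply L₀ by Dx.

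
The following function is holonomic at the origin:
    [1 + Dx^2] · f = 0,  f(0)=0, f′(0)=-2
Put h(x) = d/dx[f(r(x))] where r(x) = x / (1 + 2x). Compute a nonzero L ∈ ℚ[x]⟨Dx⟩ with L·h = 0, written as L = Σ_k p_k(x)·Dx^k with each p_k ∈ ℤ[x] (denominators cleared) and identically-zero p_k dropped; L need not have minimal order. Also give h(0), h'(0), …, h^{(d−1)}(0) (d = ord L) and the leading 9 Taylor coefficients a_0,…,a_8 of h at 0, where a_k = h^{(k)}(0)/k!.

f: a_k = 0, -2, 0, 1/3, 0, -1/60, 0, 1/2520, 0, …
h₀=f(r): pull back L_f along r ⇒ L₀.
h₀' ⇒ L via d/dx closure of L₀.
L = (25 + 96·x + 96·x^2) + (12 + 72·x + 144·x^2 + 96·x^3)·Dx + (1 + 8·x + 24·x^2 + 32·x^3 + 16·x^4)·Dx^2  (order 2).
h: a_k = -2, 8, -23, 56, -1441/12, 225, -123479/360, 13198/45, 12104063/20160, …
ICs: h(0) = -2, h′(0) = 8.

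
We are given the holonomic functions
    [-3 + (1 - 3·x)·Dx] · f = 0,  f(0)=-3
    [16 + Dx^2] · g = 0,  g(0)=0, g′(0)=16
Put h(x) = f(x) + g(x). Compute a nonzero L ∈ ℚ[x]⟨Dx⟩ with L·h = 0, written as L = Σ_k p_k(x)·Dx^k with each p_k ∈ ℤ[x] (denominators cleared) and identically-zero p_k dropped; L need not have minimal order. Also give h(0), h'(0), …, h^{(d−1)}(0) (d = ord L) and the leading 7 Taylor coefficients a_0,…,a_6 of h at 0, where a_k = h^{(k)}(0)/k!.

L = (1680 - 2304·x + 3456·x^2) + (-272 + 1584·x - 3456·x^2 + 3456·x^3)·Dx + (105 - 144·x + 216·x^2)·Dx^2 + (-17 + 99·x - 216·x^2 + 216·x^3)·Dx^3  (order 3).
h: a_k = -3, 7, -27, -371/3, -243, -10423/15, -2187, …
ICs: h(0) = -3, h′(0) = 7, h′′(0) = -54.

f: a_k = -3, -9, -27, -81, -243, -729, -2187, …
g: a_k = 0, 16, 0, -128/3, 0, 512/15, 0, …
h₀=f+g: left-lcm gives L₀, ord ≤ 3.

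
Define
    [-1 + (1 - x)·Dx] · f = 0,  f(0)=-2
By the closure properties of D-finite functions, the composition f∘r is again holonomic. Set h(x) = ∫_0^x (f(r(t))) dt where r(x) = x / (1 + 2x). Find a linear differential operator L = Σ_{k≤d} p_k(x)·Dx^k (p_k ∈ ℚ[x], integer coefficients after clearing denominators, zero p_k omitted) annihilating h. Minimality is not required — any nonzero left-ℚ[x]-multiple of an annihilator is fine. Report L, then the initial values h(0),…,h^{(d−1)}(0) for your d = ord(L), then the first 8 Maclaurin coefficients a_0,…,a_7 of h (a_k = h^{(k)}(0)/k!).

L = -Dx + (1 + 3·x + 2·x^2)·Dx^2  (order 2).
h: a_k = 0, -2, -1, 2/3, -1/2, 2/5, -1/3, 2/7, …
ICs: h(0) = 0, h′(0) = -2.

f: a_k = -2, -2, -2, -2, -2, -2, -2, -2, …
h₀=f(r): pull back L_f along r ⇒ L₀.
Integrate: L := L₀·Dx.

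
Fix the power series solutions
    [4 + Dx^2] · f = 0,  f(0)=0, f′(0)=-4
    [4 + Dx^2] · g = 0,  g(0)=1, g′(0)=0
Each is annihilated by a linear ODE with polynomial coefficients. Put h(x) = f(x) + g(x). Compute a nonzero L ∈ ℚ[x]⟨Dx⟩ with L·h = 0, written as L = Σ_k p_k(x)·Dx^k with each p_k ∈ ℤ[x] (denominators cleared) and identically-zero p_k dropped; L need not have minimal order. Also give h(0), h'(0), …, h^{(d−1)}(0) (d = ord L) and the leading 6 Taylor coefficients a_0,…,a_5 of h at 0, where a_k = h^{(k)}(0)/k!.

L = 4 + Dx^2  (order 2).
h: a_k = 1, -4, -2, 8/3, 2/3, -8/15, …
ICs: h(0) = 1, h′(0) = -4.

f: a_k = 0, -4, 0, 8/3, 0, -8/15, …
g: a_k = 1, 0, -2, 0, 2/3, 0, …
Weyl lclm of L_f,L_g ⇒ L₀ (ord ≤ 4).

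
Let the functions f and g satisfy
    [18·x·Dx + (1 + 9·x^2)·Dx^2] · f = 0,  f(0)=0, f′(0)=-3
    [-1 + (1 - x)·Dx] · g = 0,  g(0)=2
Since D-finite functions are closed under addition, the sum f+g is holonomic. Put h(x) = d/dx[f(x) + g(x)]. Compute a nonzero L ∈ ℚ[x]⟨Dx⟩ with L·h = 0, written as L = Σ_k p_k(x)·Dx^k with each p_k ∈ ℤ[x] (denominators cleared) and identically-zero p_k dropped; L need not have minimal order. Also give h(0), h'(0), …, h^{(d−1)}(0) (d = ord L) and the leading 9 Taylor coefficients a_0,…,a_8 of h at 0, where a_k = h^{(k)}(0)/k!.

f: a_k = 0, -3, 0, 9, 0, -243/5, 0, 2187/7, 0, …
g: a_k = 2, 2, 2, 2, 2, 2, 2, 2, 2, …
L₀ := lclm(L_f,L_g); ord L₀ ≤ 2+1.
Differentiate: ansatz ord ≤ ord L₀ ⇒ L.
L = (18 - 72·x - 486·x^2) + (-12 + 18·x + 180·x^2 - 486·x^3)·Dx + (1 + 8·x + 72·x^3 - 81·x^4)·Dx^2  (order 2).
h: a_k = -1, 4, 33, 8, -233, 12, 2201, 16, -19665, …
ICs: h(0) = -1, h′(0) = 4.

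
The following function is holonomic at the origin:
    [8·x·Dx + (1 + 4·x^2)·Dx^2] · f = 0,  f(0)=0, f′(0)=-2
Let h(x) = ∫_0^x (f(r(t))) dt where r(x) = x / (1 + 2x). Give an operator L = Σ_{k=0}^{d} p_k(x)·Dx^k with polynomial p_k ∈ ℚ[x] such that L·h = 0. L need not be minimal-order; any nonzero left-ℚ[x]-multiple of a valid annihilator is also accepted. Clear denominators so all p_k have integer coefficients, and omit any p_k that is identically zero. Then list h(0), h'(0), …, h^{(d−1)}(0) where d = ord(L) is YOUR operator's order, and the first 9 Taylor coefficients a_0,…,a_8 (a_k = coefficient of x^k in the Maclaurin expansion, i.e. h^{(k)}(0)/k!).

f: a_k = 0, -2, 0, 8/3, 0, -32/5, 0, 128/7, 0, …
f∘r: x↦r, Dx↦Dx/r' in L_f ⇒ L₀.
∫: right-multiply L₀ by Dx.
L = (4 + 16·x)·Dx^2 + (1 + 4·x + 8·x^2)·Dx^3  (order 3).
h: a_k = 0, 0, -1, 4/3, -4/3, 0, 64/15, -256/21, 128/7, …
ICs: h(0) = 0, h′(0) = 0, h′′(0) = -2.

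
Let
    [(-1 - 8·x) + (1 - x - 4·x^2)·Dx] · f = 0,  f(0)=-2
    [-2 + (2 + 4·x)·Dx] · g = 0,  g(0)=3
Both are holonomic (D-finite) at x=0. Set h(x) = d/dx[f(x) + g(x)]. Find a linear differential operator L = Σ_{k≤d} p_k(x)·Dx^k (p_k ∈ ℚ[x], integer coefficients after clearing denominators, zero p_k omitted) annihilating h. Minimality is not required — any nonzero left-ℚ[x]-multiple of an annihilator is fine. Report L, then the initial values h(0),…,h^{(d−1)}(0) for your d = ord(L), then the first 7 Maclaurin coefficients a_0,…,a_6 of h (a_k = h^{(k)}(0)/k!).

L = (-84 - 630·x - 1632·x^2 - 2112·x^3 - 1920·x^4) + (-51 - 678·x - 2781·x^2 - 5904·x^3 - 8208·x^4 - 5760·x^5)·Dx + (11 + 62·x + 117·x^2 - 102·x^3 - 1040·x^4 - 2016·x^5 - 1280·x^6)·Dx^2  (order 2).
h: a_k = 1, -23, -99/2, -479/2, -5095/8, -17565/8, -98091/16, …
ICs: h(0) = 1, h′(0) = -23.

f: a_k = -2, -2, -10, -18, -58, -130, -362, …
g: a_k = 3, 3, -3/2, 3/2, -15/8, 21/8, -63/16, …
Weyl lclm of L_f,L_g ⇒ L₀ (ord ≤ 2).
h=h₀': d/dx-closure on L₀ ⇒ L.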